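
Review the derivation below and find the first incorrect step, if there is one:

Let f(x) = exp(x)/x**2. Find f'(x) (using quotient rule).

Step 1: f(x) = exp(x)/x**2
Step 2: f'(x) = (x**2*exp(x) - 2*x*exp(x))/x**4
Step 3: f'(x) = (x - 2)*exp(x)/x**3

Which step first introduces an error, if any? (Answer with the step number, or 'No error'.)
No error

All steps in this derivation are correct.
The final answer f'(x) = (x - 2)*exp(x)/x**3 is valid.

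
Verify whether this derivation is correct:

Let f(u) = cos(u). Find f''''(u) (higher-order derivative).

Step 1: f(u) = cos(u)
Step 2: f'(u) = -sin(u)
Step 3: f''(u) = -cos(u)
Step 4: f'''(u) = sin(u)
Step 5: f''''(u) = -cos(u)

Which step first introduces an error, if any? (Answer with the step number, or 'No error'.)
Step 5

Step 5 is incorrect due to a sign flip.
The step shows: -cos(u)
The correct value should be: cos(u)

Explanation: The sign of the whole expression was flipped: the term cos(u) was incorrectly written as -cos(u)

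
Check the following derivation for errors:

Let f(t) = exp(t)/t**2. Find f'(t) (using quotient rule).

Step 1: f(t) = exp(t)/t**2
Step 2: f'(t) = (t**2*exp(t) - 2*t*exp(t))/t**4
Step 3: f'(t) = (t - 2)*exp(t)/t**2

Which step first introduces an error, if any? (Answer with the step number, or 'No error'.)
Step 3

Step 3 is incorrect due to a wrong exponent.
The step shows: (t - 2)*exp(t)/t**2
The correct value should be: (t - 2)*exp(t)/t**3

Explanation: The exponent -3 on t was incorrectly written as -2: the term (t - 2)*exp(t)/t**3 was incorrectly written as (t - 2)*exp(t)/t**2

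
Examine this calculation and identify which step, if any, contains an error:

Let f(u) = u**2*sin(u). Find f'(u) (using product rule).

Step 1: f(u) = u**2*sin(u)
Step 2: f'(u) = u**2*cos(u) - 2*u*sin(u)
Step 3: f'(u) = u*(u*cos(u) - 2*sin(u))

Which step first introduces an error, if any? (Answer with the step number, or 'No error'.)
Step 2

Step 2 is incorrect due to a sign flip.
The step shows: u**2*cos(u) - 2*u*sin(u)
The correct value should be: u**2*cos(u) + 2*u*sin(u)

Explanation: The sign of one term was flipped: the term 2*u*sin(u) was incorrectly written as -2*u*sin(u)
The later steps are derived from this incorrect expression, so the error originates in Step 2.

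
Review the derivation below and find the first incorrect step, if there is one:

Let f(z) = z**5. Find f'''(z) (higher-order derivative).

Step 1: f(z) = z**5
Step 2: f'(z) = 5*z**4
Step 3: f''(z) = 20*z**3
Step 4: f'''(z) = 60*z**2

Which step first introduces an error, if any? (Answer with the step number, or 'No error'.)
No error

All steps in this derivation are correct.
The final answer f'''(z) = 60*z**2 is valid.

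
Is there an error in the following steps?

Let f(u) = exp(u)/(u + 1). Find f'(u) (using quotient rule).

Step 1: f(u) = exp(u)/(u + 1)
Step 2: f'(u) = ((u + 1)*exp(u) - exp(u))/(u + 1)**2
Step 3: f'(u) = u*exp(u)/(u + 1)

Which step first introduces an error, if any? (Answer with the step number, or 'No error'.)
Step 3

Step 3 is incorrect due to a wrong exponent.
The step shows: u*exp(u)/(u + 1)
The correct value should be: u*exp(u)/(u + 1)**2

Explanation: The exponent -2 on u + 1 was incorrectly written as -1: the term u*exp(u)/(u + 1)**2 was incorrectly written as u*exp(u)/(u + 1)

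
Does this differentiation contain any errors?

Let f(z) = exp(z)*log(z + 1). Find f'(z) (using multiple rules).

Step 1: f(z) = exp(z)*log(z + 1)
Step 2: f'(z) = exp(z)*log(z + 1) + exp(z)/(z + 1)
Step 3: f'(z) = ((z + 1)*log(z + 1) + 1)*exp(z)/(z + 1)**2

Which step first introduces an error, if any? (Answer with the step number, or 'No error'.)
Step 3

Step 3 is incorrect due to a wrong exponent.
The step shows: ((z + 1)*log(z + 1) + 1)*exp(z)/(z + 1)**2
The correct value should be: ((z + 1)*log(z + 1) + 1)*exp(z)/(z + 1)

Explanation: The exponent -1 on z + 1 was incorrectly written as -2: the term ((z + 1)*log(z + 1) + 1)*exp(z)/(z + 1) was incorrectly written as ((z + 1)*log(z + 1) + 1)*exp(z)/(z + 1)**2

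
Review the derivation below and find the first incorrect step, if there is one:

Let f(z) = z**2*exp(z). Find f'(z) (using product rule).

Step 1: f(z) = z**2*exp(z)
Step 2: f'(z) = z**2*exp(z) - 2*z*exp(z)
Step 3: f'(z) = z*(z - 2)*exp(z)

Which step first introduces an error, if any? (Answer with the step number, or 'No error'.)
Step 2

Step 2 is incorrect due to a sign flip.
The step shows: z**2*exp(z) - 2*z*exp(z)
The correct value should be: z**2*exp(z) + 2*z*exp(z)

Explanation: The sign of one term was flipped: the term 2*z*exp(z) was incorrectly written as -2*z*exp(z)
The later steps are derived from this incorrect expression, so the error originates in Step 2.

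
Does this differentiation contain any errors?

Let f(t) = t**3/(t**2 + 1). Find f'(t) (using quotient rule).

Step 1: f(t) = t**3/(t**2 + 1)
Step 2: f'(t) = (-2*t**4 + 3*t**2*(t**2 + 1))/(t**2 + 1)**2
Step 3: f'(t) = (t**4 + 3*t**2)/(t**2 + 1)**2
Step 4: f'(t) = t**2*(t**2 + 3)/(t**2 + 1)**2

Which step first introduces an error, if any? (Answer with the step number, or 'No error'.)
No error

All steps in this derivation are correct.
The final answer f'(t) = t**2*(t**2 + 3)/(t**2 + 1)**2 is valid.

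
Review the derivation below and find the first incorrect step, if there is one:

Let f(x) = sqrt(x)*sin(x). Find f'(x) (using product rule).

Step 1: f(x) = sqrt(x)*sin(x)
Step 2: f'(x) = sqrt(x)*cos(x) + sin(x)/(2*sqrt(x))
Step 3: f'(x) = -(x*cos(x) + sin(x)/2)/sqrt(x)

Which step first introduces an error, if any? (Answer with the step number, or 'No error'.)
Step 3

Step 3 is incorrect due to a sign flip.
The step shows: -(x*cos(x) + sin(x)/2)/sqrt(x)
The correct value should be: (x*cos(x) + sin(x)/2)/sqrt(x)

Explanation: The sign of the whole expression was flipped: the term (x*cos(x) + sin(x)/2)/sqrt(x) was incorrectly written as -(x*cos(x) + sin(x)/2)/sqrt(x)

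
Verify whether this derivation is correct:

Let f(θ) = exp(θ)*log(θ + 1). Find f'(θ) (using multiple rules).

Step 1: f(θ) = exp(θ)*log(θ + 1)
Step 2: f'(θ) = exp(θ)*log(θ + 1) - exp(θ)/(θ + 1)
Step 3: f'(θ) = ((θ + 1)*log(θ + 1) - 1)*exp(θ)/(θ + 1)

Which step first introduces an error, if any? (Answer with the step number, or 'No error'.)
Step 2

Step 2 is incorrect due to a sign flip.
The step shows: exp(θ)*log(θ + 1) - exp(θ)/(θ + 1)
The correct value should be: exp(θ)*log(θ + 1) + exp(θ)/(θ + 1)

Explanation: The sign of one term was flipped: the term exp(θ)/(θ + 1) was incorrectly written as -exp(θ)/(θ + 1)
The later steps are derived from this incorrect expression, so the error originates in Step 2.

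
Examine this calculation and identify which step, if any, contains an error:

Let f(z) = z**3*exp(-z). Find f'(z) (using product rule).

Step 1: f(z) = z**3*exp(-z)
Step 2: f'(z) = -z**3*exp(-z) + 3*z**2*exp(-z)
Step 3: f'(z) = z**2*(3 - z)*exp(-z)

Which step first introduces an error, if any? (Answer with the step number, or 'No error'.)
No error

All steps in this derivation are correct.
The final answer f'(z) = z**2*(3 - z)*exp(-z) is valid.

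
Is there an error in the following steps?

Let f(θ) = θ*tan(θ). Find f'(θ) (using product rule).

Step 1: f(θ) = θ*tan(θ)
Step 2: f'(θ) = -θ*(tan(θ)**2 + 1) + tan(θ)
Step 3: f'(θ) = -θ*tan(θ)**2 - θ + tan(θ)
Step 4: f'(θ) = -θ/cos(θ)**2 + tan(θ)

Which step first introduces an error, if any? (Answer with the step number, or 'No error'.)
Step 2

Step 2 is incorrect due to a sign flip.
The step shows: -θ*(tan(θ)**2 + 1) + tan(θ)
The correct value should be: θ*(tan(θ)**2 + 1) + tan(θ)

Explanation: The sign of one term was flipped: the term θ*(tan(θ)**2 + 1) was incorrectly written as -θ*(tan(θ)**2 + 1)
The later steps are derived from this incorrect expression, so the error originates in Step 2.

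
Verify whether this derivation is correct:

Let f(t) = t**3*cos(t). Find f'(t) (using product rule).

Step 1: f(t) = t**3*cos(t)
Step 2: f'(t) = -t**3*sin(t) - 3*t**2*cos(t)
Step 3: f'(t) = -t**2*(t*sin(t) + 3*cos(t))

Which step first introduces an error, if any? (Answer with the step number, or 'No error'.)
Step 2

Step 2 is incorrect due to a sign flip.
The step shows: -t**3*sin(t) - 3*t**2*cos(t)
The correct value should be: -t**3*sin(t) + 3*t**2*cos(t)

Explanation: The sign of one term was flipped: the term 3*t**2*cos(t) was incorrectly written as -3*t**2*cos(t)
The later steps are derived from this incorrect expression, so the error originates in Step 2.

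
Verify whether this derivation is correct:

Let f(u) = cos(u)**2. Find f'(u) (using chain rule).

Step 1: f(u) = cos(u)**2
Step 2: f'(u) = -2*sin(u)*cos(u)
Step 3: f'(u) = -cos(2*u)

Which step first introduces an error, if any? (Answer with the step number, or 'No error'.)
Step 3

Step 3 is incorrect due to a wrong trig function.
The step shows: -cos(2*u)
The correct value should be: -sin(2*u)

Explanation: sin(2*u) was incorrectly written as cos(2*u): the term -sin(2*u) was incorrectly written as -cos(2*u)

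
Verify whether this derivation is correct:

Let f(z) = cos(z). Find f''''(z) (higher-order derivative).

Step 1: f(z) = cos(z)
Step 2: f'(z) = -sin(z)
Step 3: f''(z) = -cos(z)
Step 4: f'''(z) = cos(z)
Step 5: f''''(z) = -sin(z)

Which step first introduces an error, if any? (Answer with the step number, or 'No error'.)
Step 4

Step 4 is incorrect due to a wrong trig function.
The step shows: cos(z)
The correct value should be: sin(z)

Explanation: sin(z) was incorrectly written as cos(z): the term sin(z) was incorrectly written as cos(z)
The later steps are derived from this incorrect expression, so the error originates in Step 4.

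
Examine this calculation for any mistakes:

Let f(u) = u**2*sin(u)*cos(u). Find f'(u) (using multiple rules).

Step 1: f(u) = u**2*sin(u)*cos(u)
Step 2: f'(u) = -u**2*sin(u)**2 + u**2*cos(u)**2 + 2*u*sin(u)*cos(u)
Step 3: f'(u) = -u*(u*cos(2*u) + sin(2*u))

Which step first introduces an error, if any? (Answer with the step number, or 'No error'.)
Step 3

Step 3 is incorrect due to a sign flip.
The step shows: -u*(u*cos(2*u) + sin(2*u))
The correct value should be: u*(u*cos(2*u) + sin(2*u))

Explanation: The sign of the whole expression was flipped: the term u*(u*cos(2*u) + sin(2*u)) was incorrectly written as -u*(u*cos(2*u) + sin(2*u))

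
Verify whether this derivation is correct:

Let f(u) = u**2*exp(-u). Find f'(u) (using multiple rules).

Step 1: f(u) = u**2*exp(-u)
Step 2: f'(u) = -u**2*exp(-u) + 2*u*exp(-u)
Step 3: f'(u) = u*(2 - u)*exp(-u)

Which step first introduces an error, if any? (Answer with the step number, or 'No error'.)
No error

All steps in this derivation are correct.
The final answer f'(u) = u*(2 - u)*exp(-u) is valid.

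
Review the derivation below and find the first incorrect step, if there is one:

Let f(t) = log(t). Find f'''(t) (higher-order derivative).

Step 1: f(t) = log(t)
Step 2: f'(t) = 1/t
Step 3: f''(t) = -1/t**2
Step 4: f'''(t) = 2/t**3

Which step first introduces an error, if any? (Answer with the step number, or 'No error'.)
No error

All steps in this derivation are correct.
The final answer f'''(t) = 2/t**3 is valid.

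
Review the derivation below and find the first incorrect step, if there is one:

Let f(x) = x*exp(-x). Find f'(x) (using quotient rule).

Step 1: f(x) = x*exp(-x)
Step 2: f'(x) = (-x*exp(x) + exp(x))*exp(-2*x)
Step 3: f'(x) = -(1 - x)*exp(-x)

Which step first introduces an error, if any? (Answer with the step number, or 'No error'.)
Step 3

Step 3 is incorrect due to a sign flip.
The step shows: -(1 - x)*exp(-x)
The correct value should be: (1 - x)*exp(-x)

Explanation: The sign of the whole expression was flipped: the term (1 - x)*exp(-x) was incorrectly written as -(1 - x)*exp(-x)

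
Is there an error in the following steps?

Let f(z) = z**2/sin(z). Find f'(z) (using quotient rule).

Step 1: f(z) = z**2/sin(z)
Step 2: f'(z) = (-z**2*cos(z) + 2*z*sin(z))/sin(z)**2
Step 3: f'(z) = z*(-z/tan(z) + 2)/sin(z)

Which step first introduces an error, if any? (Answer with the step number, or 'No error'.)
No error

All steps in this derivation are correct.
The final answer f'(z) = z*(-z/tan(z) + 2)/sin(z) is valid.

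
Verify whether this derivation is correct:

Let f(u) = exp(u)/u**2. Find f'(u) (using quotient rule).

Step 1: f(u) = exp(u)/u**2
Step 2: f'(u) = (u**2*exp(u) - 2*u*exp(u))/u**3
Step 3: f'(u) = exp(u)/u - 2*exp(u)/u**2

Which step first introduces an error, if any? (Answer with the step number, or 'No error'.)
Step 2

Step 2 is incorrect due to a wrong exponent.
The step shows: (u**2*exp(u) - 2*u*exp(u))/u**3
The correct value should be: (u**2*exp(u) - 2*u*exp(u))/u**4

Explanation: The exponent -4 on u was incorrectly written as -3: the term (u**2*exp(u) - 2*u*exp(u))/u**4 was incorrectly written as (u**2*exp(u) - 2*u*exp(u))/u**3
The later steps are derived from this incorrect expression, so the error originates in Step 2.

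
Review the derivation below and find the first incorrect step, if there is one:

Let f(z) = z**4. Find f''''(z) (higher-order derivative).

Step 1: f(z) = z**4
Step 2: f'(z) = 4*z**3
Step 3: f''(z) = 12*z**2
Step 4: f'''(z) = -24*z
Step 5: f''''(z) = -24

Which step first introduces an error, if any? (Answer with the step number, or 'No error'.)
Step 4

Step 4 is incorrect due to a sign flip.
The step shows: -24*z
The correct value should be: 24*z

Explanation: The sign of the whole expression was flipped: the term 24*z was incorrectly written as -24*z
The later steps are derived from this incorrect expression, so the error originates in Step 4.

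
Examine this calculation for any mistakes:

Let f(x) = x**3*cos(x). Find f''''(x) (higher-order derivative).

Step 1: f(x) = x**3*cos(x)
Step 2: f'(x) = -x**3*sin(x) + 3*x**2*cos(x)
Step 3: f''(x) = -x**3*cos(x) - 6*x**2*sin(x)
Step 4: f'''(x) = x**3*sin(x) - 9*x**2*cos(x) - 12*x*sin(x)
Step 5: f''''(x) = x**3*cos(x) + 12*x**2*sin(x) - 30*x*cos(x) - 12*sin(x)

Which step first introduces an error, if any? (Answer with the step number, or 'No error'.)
Step 3

Step 3 is incorrect due to a dropped term.
The step shows: -x**3*cos(x) - 6*x**2*sin(x)
The correct value should be: -x**3*cos(x) - 6*x**2*sin(x) + 6*x*cos(x)

Explanation: A term was dropped: the term 6*x*cos(x) was incorrectly omitted
The later steps are derived from this incorrect expression, so the error originates in Step 3.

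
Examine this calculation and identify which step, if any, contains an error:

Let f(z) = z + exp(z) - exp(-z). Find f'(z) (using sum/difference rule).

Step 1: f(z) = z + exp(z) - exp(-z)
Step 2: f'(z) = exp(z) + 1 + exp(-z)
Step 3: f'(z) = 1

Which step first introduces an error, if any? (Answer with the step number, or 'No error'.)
Step 3

Step 3 is incorrect due to a dropped term.
The step shows: 1
The correct value should be: 2*cosh(z) + 1

Explanation: A term was dropped: the term 2*cosh(z) was incorrectly omitted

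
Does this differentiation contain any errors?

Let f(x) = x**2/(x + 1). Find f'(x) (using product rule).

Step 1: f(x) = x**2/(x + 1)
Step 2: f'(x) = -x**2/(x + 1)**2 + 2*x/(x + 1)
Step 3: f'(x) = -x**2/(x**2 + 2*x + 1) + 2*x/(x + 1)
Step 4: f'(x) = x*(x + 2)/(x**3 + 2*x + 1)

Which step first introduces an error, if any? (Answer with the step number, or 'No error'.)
Step 4

Step 4 is incorrect due to a wrong exponent.
The step shows: x*(x + 2)/(x**3 + 2*x + 1)
The correct value should be: x*(x + 2)/(x**2 + 2*x + 1)

Explanation: The exponent 2 on x was incorrectly written as 3: the term x*(x + 2)/(x**2 + 2*x + 1) was incorrectly written as x*(x + 2)/(x**3 + 2*x + 1)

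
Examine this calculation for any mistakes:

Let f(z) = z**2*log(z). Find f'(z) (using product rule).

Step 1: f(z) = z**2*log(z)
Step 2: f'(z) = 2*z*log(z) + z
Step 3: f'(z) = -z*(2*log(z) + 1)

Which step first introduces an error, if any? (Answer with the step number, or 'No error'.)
Step 3

Step 3 is incorrect due to a sign flip.
The step shows: -z*(2*log(z) + 1)
The correct value should be: z*(2*log(z) + 1)

Explanation: The sign of the whole expression was flipped: the term z*(2*log(z) + 1) was incorrectly written as -z*(2*log(z) + 1)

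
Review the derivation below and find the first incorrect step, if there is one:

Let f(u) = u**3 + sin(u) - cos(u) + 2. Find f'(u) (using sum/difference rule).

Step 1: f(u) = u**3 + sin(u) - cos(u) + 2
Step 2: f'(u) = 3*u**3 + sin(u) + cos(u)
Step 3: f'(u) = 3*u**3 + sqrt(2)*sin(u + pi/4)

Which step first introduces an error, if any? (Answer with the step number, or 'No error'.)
Step 2

Step 2 is incorrect due to a wrong exponent.
The step shows: 3*u**3 + sin(u) + cos(u)
The correct value should be: 3*u**2 + sin(u) + cos(u)

Explanation: The exponent 2 on u was incorrectly written as 3: the term 3*u**2 was incorrectly written as 3*u**3
The later steps are derived from this incorrect expression, so the error originates in Step 2.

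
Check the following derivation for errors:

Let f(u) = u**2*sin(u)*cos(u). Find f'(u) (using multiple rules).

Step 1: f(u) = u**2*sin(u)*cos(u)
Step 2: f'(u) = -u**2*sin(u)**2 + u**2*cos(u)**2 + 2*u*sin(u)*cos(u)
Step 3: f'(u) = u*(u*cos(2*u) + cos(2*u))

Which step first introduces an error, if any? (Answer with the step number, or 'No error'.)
Step 3

Step 3 is incorrect due to a wrong trig function.
The step shows: u*(u*cos(2*u) + cos(2*u))
The correct value should be: u*(u*cos(2*u) + sin(2*u))

Explanation: sin(2*u) was incorrectly written as cos(2*u): the term u*(u*cos(2*u) + sin(2*u)) was incorrectly written as u*(u*cos(2*u) + cos(2*u))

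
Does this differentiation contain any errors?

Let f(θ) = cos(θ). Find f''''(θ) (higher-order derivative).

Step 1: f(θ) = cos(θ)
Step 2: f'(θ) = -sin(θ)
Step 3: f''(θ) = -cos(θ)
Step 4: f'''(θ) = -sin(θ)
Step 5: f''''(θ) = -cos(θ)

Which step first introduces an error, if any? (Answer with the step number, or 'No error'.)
Step 4

Step 4 is incorrect due to a sign flip.
The step shows: -sin(θ)
The correct value should be: sin(θ)

Explanation: The sign of the whole expression was flipped: the term sin(θ) was incorrectly written as -sin(θ)
The later steps are derived from this incorrect expression, so the error originates in Step 4.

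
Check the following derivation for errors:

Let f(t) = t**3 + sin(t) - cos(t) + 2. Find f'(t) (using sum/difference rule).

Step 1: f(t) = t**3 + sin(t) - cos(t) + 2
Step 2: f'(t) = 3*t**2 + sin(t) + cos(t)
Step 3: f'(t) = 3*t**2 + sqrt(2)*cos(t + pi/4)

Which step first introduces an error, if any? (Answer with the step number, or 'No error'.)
Step 3

Step 3 is incorrect due to a wrong trig function.
The step shows: 3*t**2 + sqrt(2)*cos(t + pi/4)
The correct value should be: 3*t**2 + sqrt(2)*sin(t + pi/4)

Explanation: sin(t + pi/4) was incorrectly written as cos(t + pi/4): the term sqrt(2)*sin(t + pi/4) was incorrectly written as sqrt(2)*cos(t + pi/4)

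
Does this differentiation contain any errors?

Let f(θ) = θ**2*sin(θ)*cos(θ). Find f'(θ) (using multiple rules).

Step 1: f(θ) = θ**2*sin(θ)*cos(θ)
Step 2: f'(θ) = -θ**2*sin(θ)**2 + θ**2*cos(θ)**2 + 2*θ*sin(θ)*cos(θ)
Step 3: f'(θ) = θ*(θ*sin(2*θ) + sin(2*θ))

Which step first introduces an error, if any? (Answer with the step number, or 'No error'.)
Step 3

Step 3 is incorrect due to a wrong trig function.
The step shows: θ*(θ*sin(2*θ) + sin(2*θ))
The correct value should be: θ*(θ*cos(2*θ) + sin(2*θ))

Explanation: cos(2*θ) was incorrectly written as sin(2*θ): the term θ*(θ*cos(2*θ) + sin(2*θ)) was incorrectly written as θ*(θ*sin(2*θ) + sin(2*θ))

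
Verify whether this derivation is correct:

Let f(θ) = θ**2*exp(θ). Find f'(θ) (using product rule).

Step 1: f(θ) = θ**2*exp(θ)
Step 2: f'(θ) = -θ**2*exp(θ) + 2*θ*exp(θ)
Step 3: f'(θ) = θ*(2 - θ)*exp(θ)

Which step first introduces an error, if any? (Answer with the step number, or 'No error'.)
Step 2

Step 2 is incorrect due to a sign flip.
The step shows: -θ**2*exp(θ) + 2*θ*exp(θ)
The correct value should be: θ**2*exp(θ) + 2*θ*exp(θ)

Explanation: The sign of one term was flipped: the term θ**2*exp(θ) was incorrectly written as -θ**2*exp(θ)
The later steps are derived from this incorrect expression, so the error originates in Step 2.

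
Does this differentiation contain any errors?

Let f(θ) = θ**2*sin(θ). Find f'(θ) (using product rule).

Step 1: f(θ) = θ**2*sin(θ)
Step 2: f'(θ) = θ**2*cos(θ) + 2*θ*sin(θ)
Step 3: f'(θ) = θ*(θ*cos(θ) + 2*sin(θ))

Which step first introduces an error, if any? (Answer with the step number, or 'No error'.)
No error

All steps in this derivation are correct.
The final answer f'(θ) = θ*(θ*cos(θ) + 2*sin(θ)) is valid.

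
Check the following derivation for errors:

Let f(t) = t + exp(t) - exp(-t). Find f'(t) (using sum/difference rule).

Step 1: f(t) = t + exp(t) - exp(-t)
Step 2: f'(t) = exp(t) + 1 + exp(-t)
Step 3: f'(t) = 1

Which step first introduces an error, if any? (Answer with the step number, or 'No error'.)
Step 3

Step 3 is incorrect due to a dropped term.
The step shows: 1
The correct value should be: 2*cosh(t) + 1

Explanation: A term was dropped: the term 2*cosh(t) was incorrectly omitted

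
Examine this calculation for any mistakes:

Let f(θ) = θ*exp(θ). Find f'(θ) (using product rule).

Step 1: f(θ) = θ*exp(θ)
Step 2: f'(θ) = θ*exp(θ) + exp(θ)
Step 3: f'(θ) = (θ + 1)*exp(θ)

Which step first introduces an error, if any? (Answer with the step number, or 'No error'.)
No error

All steps in this derivation are correct.
The final answer f'(θ) = (θ + 1)*exp(θ) is valid.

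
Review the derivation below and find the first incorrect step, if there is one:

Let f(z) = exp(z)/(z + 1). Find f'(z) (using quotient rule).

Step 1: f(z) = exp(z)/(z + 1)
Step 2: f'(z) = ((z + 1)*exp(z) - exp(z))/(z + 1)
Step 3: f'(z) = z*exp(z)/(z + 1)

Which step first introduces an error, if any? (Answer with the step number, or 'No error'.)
Step 2

Step 2 is incorrect due to a wrong exponent.
The step shows: ((z + 1)*exp(z) - exp(z))/(z + 1)
The correct value should be: ((z + 1)*exp(z) - exp(z))/(z + 1)**2

Explanation: The exponent -2 on z + 1 was incorrectly written as -1: the term ((z + 1)*exp(z) - exp(z))/(z + 1)**2 was incorrectly written as ((z + 1)*exp(z) - exp(z))/(z + 1)
The later steps are derived from this incorrect expression, so the error originates in Step 2.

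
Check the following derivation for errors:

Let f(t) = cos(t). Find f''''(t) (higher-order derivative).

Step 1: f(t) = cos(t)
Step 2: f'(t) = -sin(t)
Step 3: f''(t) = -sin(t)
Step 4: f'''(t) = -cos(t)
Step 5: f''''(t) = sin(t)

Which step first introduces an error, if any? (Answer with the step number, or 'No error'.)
Step 3

Step 3 is incorrect due to a wrong trig function.
The step shows: -sin(t)
The correct value should be: -cos(t)

Explanation: cos(t) was incorrectly written as sin(t): the term -cos(t) was incorrectly written as -sin(t)
The later steps are derived from this incorrect expression, so the error originates in Step 3.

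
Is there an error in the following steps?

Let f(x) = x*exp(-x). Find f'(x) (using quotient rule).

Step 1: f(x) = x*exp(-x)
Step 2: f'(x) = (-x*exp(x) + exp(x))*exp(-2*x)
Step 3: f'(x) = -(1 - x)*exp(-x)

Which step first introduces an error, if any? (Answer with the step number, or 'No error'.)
Step 3

Step 3 is incorrect due to a sign flip.
The step shows: -(1 - x)*exp(-x)
The correct value should be: (1 - x)*exp(-x)

Explanation: The sign of the whole expression was flipped: the term (1 - x)*exp(-x) was incorrectly written as -(1 - x)*exp(-x)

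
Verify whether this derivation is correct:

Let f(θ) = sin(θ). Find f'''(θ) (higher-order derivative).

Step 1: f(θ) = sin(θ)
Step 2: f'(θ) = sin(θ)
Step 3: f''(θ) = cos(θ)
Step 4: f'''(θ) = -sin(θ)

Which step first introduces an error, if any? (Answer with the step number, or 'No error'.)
Step 2

Step 2 is incorrect due to a wrong trig function.
The step shows: sin(θ)
The correct value should be: cos(θ)

Explanation: cos(θ) was incorrectly written as sin(θ): the term cos(θ) was incorrectly written as sin(θ)
The later steps are derived from this incorrect expression, so the error originates in Step 2.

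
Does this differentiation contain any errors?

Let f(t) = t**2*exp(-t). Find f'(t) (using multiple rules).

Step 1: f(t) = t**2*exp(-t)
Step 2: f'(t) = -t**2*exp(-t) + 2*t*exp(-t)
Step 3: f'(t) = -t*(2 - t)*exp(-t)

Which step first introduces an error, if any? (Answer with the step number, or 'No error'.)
Step 3

Step 3 is incorrect due to a sign flip.
The step shows: -t*(2 - t)*exp(-t)
The correct value should be: t*(2 - t)*exp(-t)

Explanation: The sign of the whole expression was flipped: the term t*(2 - t)*exp(-t) was incorrectly written as -t*(2 - t)*exp(-t)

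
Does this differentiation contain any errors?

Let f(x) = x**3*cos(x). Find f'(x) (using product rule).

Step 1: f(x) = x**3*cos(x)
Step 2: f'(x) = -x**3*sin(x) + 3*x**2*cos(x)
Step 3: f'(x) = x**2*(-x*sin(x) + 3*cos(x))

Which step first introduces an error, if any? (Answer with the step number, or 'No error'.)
No error

All steps in this derivation are correct.
The final answer f'(x) = x**2*(-x*sin(x) + 3*cos(x)) is valid.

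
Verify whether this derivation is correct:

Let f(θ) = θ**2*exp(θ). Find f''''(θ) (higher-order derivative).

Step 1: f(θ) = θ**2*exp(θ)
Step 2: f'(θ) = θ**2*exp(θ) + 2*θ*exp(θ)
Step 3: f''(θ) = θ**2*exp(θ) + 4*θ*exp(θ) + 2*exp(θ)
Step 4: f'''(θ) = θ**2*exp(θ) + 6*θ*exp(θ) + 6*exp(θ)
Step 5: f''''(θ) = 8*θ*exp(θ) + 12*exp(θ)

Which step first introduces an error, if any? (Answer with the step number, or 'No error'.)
Step 5

Step 5 is incorrect due to a dropped term.
The step shows: 8*θ*exp(θ) + 12*exp(θ)
The correct value should be: θ**2*exp(θ) + 8*θ*exp(θ) + 12*exp(θ)

Explanation: A term was dropped: the term θ**2*exp(θ) was incorrectly omitted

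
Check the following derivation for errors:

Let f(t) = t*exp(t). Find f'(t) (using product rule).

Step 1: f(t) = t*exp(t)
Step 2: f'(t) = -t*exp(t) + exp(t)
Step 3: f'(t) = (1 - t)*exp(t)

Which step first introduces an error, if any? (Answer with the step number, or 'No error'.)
Step 2

Step 2 is incorrect due to a sign flip.
The step shows: -t*exp(t) + exp(t)
The correct value should be: t*exp(t) + exp(t)

Explanation: The sign of one term was flipped: the term t*exp(t) was incorrectly written as -t*exp(t)
The later steps are derived from this incorrect expression, so the error originates in Step 2.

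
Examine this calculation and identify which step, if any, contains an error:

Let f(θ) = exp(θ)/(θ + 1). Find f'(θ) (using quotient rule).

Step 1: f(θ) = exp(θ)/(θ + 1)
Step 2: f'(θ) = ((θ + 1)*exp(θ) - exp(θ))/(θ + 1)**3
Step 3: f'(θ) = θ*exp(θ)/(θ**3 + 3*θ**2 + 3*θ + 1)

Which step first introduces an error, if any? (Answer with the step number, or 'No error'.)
Step 2

Step 2 is incorrect due to a wrong exponent.
The step shows: ((θ + 1)*exp(θ) - exp(θ))/(θ + 1)**3
The correct value should be: ((θ + 1)*exp(θ) - exp(θ))/(θ + 1)**2

Explanation: The exponent -2 on θ + 1 was incorrectly written as -3: the term ((θ + 1)*exp(θ) - exp(θ))/(θ + 1)**2 was incorrectly written as ((θ + 1)*exp(θ) - exp(θ))/(θ + 1)**3
The later steps are derived from this incorrect expression, so the error originates in Step 2.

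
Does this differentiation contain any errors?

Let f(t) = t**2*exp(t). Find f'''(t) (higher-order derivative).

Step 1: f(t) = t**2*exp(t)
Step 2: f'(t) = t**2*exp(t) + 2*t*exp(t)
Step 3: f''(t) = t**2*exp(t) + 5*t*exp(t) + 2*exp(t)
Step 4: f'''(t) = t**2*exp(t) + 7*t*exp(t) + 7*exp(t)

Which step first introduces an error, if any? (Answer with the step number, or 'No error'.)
Step 3

Step 3 is incorrect due to a wrong coefficient.
The step shows: t**2*exp(t) + 5*t*exp(t) + 2*exp(t)
The correct value should be: t**2*exp(t) + 4*t*exp(t) + 2*exp(t)

Explanation: The coefficient 4 was incorrectly written as 5: the term 4*t*exp(t) was incorrectly written as 5*t*exp(t)
The later steps are derived from this incorrect expression, so the error originates in Step 3.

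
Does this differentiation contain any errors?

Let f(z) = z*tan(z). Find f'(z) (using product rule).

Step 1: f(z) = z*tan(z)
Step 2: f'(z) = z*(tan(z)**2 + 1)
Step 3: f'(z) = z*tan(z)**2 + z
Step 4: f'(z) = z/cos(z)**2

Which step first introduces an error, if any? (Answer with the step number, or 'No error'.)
Step 2

Step 2 is incorrect due to a dropped term.
The step shows: z*(tan(z)**2 + 1)
The correct value should be: z*(tan(z)**2 + 1) + tan(z)

Explanation: A term was dropped: the term tan(z) was incorrectly omitted
The later steps are derived from this incorrect expression, so the error originates in Step 2.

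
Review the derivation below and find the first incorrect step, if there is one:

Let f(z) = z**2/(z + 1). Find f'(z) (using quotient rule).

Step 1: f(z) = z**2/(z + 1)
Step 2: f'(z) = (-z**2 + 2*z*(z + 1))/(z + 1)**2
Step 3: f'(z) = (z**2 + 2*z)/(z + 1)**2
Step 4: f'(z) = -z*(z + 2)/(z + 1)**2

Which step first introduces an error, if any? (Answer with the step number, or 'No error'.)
Step 4

Step 4 is incorrect due to a sign flip.
The step shows: -z*(z + 2)/(z + 1)**2
The correct value should be: z*(z + 2)/(z + 1)**2

Explanation: The sign of the whole expression was flipped: the term z*(z + 2)/(z + 1)**2 was incorrectly written as -z*(z + 2)/(z + 1)**2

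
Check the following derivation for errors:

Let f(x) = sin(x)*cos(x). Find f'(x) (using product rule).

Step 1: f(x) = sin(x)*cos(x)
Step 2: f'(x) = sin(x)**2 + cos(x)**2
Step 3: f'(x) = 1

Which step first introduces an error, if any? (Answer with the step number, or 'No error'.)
Step 2

Step 2 is incorrect due to a sign flip.
The step shows: sin(x)**2 + cos(x)**2
The correct value should be: -sin(x)**2 + cos(x)**2

Explanation: The sign of one term was flipped: the term -sin(x)**2 was incorrectly written as sin(x)**2
The later steps are derived from this incorrect expression, so the error originates in Step 2.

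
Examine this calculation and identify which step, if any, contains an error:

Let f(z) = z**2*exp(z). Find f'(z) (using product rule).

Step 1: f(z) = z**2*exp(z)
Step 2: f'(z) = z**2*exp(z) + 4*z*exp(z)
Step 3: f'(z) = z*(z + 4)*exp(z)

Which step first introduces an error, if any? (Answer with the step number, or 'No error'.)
Step 2

Step 2 is incorrect due to a wrong coefficient.
The step shows: z**2*exp(z) + 4*z*exp(z)
The correct value should be: z**2*exp(z) + 2*z*exp(z)

Explanation: The coefficient 2 was incorrectly written as 4: the term 2*z*exp(z) was incorrectly written as 4*z*exp(z)
The later steps are derived from this incorrect expression, so the error originates in Step 2.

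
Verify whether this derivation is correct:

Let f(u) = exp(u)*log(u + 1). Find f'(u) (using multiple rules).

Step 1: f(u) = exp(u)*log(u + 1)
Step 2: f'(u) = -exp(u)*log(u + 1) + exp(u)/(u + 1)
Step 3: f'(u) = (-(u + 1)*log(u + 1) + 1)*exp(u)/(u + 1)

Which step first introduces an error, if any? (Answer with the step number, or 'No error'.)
Step 2

Step 2 is incorrect due to a sign flip.
The step shows: -exp(u)*log(u + 1) + exp(u)/(u + 1)
The correct value should be: exp(u)*log(u + 1) + exp(u)/(u + 1)

Explanation: The sign of one term was flipped: the term exp(u)*log(u + 1) was incorrectly written as -exp(u)*log(u + 1)
The later steps are derived from this incorrect expression, so the error originates in Step 2.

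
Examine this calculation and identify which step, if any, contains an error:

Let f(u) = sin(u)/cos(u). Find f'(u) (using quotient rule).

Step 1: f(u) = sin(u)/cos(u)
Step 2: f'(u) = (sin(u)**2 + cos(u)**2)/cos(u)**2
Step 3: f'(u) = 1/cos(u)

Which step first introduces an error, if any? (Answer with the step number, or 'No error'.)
Step 3

Step 3 is incorrect due to a wrong exponent.
The step shows: 1/cos(u)
The correct value should be: cos(u)**(-2)

Explanation: The exponent -2 on cos(u) was incorrectly written as -1: the term cos(u)**(-2) was incorrectly written as 1/cos(u)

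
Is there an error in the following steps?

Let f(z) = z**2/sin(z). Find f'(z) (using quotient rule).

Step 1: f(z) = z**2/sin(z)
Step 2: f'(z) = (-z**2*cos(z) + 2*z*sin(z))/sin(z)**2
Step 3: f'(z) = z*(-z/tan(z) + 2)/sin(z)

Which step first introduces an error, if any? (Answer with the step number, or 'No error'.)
No error

All steps in this derivation are correct.
The final answer f'(z) = z*(-z/tan(z) + 2)/sin(z) is valid.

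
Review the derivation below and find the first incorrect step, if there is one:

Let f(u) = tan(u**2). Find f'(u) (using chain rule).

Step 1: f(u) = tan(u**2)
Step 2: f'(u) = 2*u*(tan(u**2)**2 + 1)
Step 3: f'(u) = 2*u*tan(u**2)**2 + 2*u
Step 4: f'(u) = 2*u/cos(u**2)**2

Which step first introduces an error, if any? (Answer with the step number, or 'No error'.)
No error

All steps in this derivation are correct.
The final answer f'(u) = 2*u/cos(u**2)**2 is valid.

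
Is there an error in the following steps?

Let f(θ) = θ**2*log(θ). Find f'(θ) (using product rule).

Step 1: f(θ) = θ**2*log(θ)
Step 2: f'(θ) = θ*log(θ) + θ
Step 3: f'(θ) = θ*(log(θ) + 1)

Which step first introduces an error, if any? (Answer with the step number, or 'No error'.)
Step 2

Step 2 is incorrect due to a wrong coefficient.
The step shows: θ*log(θ) + θ
The correct value should be: 2*θ*log(θ) + θ

Explanation: The coefficient 2 was incorrectly written as 1: the term 2*θ*log(θ) was incorrectly written as θ*log(θ)
The later steps are derived from this incorrect expression, so the error originates in Step 2.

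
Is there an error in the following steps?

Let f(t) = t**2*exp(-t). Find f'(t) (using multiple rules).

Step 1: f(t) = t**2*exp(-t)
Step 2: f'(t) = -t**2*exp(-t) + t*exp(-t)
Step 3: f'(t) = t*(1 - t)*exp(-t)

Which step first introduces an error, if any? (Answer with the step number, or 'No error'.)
Step 2

Step 2 is incorrect due to a wrong coefficient.
The step shows: -t**2*exp(-t) + t*exp(-t)
The correct value should be: -t**2*exp(-t) + 2*t*exp(-t)

Explanation: The coefficient 2 was incorrectly written as 1: the term 2*t*exp(-t) was incorrectly written as t*exp(-t)
The later steps are derived from this incorrect expression, so the error originates in Step 2.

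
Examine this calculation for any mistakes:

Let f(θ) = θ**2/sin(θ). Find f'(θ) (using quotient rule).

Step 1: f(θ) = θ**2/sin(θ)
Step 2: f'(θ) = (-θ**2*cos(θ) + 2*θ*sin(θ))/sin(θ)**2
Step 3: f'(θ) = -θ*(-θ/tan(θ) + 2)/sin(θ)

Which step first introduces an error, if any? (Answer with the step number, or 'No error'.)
Step 3

Step 3 is incorrect due to a sign flip.
The step shows: -θ*(-θ/tan(θ) + 2)/sin(θ)
The correct value should be: θ*(-θ/tan(θ) + 2)/sin(θ)

Explanation: The sign of the whole expression was flipped: the term θ*(-θ/tan(θ) + 2)/sin(θ) was incorrectly written as -θ*(-θ/tan(θ) + 2)/sin(θ)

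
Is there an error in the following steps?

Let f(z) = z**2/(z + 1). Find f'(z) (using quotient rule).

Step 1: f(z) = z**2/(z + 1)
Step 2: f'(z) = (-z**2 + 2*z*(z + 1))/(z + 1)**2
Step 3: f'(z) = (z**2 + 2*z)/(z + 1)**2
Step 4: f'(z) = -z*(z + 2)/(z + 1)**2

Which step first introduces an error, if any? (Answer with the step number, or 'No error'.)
Step 4

Step 4 is incorrect due to a sign flip.
The step shows: -z*(z + 2)/(z + 1)**2
The correct value should be: z*(z + 2)/(z + 1)**2

Explanation: The sign of the whole expression was flipped: the term z*(z + 2)/(z + 1)**2 was incorrectly written as -z*(z + 2)/(z + 1)**2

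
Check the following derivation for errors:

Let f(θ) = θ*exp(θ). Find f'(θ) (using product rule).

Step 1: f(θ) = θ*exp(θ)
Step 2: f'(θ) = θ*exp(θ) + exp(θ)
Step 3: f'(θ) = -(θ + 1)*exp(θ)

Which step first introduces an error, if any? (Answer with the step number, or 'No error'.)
Step 3

Step 3 is incorrect due to a sign flip.
The step shows: -(θ + 1)*exp(θ)
The correct value should be: (θ + 1)*exp(θ)

Explanation: The sign of the whole expression was flipped: the term (θ + 1)*exp(θ) was incorrectly written as -(θ + 1)*exp(θ)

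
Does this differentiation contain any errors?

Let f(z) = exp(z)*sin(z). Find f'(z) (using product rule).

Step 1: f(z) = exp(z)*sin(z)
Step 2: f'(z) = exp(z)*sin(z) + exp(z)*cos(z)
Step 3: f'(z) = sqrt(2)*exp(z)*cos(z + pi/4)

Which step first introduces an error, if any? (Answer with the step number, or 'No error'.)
Step 3

Step 3 is incorrect due to a wrong trig function.
The step shows: sqrt(2)*exp(z)*cos(z + pi/4)
The correct value should be: sqrt(2)*exp(z)*sin(z + pi/4)

Explanation: sin(z + pi/4) was incorrectly written as cos(z + pi/4): the term sqrt(2)*exp(z)*sin(z + pi/4) was incorrectly written as sqrt(2)*exp(z)*cos(z + pi/4)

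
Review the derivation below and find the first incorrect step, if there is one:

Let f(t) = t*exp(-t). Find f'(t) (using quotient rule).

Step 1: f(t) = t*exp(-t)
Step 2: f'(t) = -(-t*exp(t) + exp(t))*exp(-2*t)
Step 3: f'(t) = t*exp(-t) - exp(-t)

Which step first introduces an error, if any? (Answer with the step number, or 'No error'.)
Step 2

Step 2 is incorrect due to a sign flip.
The step shows: -(-t*exp(t) + exp(t))*exp(-2*t)
The correct value should be: (-t*exp(t) + exp(t))*exp(-2*t)

Explanation: The sign of the whole expression was flipped: the term (-t*exp(t) + exp(t))*exp(-2*t) was incorrectly written as -(-t*exp(t) + exp(t))*exp(-2*t)
The later steps are derived from this incorrect expression, so the error originates in Step 2.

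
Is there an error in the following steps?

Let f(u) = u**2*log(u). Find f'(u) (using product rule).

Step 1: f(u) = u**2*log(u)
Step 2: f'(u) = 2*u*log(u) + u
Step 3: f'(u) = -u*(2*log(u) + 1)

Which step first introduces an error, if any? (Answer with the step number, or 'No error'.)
Step 3

Step 3 is incorrect due to a sign flip.
The step shows: -u*(2*log(u) + 1)
The correct value should be: u*(2*log(u) + 1)

Explanation: The sign of the whole expression was flipped: the term u*(2*log(u) + 1) was incorrectly written as -u*(2*log(u) + 1)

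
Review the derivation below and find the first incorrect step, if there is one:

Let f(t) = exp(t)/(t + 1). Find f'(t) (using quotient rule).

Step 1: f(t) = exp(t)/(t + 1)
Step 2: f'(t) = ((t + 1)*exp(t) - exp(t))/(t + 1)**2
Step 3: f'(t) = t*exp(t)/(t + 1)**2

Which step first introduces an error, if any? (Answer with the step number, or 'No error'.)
No error

All steps in this derivation are correct.
The final answer f'(t) = t*exp(t)/(t + 1)**2 is valid.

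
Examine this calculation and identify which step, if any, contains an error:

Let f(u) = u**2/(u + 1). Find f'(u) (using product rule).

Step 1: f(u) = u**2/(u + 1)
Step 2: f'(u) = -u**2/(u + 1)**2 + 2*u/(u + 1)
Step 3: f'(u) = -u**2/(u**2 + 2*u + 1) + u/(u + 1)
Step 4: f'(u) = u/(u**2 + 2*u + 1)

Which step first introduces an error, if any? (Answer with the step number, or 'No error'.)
Step 3

Step 3 is incorrect due to a wrong coefficient.
The step shows: -u**2/(u**2 + 2*u + 1) + u/(u + 1)
The correct value should be: -u**2/(u**2 + 2*u + 1) + 2*u/(u + 1)

Explanation: The coefficient 2 was incorrectly written as 1: the term 2*u/(u + 1) was incorrectly written as u/(u + 1)
The later steps are derived from this incorrect expression, so the error originates in Step 3.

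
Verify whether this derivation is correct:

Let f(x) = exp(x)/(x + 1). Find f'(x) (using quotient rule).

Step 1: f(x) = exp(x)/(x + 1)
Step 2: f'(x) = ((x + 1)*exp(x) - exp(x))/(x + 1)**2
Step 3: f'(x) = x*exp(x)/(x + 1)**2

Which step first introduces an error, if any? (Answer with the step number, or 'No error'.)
No error

All steps in this derivation are correct.
The final answer f'(x) = x*exp(x)/(x + 1)**2 is valid.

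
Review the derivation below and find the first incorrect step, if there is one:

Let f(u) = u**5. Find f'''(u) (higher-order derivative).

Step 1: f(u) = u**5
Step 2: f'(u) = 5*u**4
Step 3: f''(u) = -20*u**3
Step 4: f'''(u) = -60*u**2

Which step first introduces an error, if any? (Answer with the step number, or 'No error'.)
Step 3

Step 3 is incorrect due to a sign flip.
The step shows: -20*u**3
The correct value should be: 20*u**3

Explanation: The sign of the whole expression was flipped: the term 20*u**3 was incorrectly written as -20*u**3
The later steps are derived from this incorrect expression, so the error originates in Step 3.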